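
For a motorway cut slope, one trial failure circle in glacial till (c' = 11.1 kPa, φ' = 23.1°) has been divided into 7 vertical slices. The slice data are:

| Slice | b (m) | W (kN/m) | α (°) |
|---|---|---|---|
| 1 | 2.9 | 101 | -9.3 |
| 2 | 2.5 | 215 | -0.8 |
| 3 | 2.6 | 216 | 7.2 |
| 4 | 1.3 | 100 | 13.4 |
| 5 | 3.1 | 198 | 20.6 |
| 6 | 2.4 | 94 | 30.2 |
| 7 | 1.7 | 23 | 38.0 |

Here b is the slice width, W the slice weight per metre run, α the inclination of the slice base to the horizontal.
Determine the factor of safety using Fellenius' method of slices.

Ordinary method of slices: FS = Σ[c'·Δl_i + (W_i cosα_i)·tanφ'] / Σ W_i sinα_i, with Δl_i = b_i / cosα_i.
Slice 1: Δl = 2.9/cos(-9.3°) = 2.939 m; N'_1 = 101·cos(-9.3°) = 99.7; c'Δl = 32.62; W sinα = -16.3
Slice 2: Δl = 2.5/cos(-0.8°) = 2.500 m; N'_2 = 215·cos(-0.8°) = 215.0; c'Δl = 27.75; W sinα = -3.0
Slice 3: Δl = 2.6/cos7.2° = 2.621 m; N'_3 = 216·cos7.2° = 214.3; c'Δl = 29.09; W sinα = 27.1
Slice 4: Δl = 1.3/cos13.4° = 1.336 m; N'_4 = 100·cos13.4° = 97.3; c'Δl = 14.83; W sinα = 23.2
Slice 5: Δl = 3.1/cos20.6° = 3.312 m; N'_5 = 198·cos20.6° = 185.3; c'Δl = 36.76; W sinα = 69.7
Slice 6: Δl = 2.4/cos30.2° = 2.777 m; N'_6 = 94·cos30.2° = 81.2; c'Δl = 30.82; W sinα = 47.3
Slice 7: Δl = 1.7/cos38.0° = 2.157 m; N'_7 = 23·cos38.0° = 18.1; c'Δl = 23.95; W sinα = 14.2
Σc'Δl = 195.8 kN/m; ΣN' = 910.9 kN/m; ΣW sinα = 162.0 kN/m
Resisting = 195.8 + 910.9·tan23.1° = 195.8 + 388.5 = 584.4 kN/m
FS = 584.4 / 162.0 = 3.607

FS = 3.61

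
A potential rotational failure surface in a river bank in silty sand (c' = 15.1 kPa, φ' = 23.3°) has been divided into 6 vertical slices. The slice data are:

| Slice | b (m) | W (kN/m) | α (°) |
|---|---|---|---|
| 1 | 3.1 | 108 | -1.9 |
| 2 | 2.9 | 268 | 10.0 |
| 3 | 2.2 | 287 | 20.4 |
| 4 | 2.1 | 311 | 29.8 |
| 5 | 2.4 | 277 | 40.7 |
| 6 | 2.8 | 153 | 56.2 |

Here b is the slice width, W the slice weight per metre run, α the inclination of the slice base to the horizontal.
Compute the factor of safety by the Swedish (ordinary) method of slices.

FS = 1.33

Ordinary method of slices: FS = Σ[c'·Δl_i + (W_i cosα_i)·tanφ'] / Σ W_i sinα_i, with Δl_i = b_i / cosα_i.
Slice 1: Δl = 3.1/cos(-1.9°) = 3.102 m; N'_1 = 108·cos(-1.9°) = 107.9; c'Δl = 46.84; W sinα = -3.6
Slice 2: Δl = 2.9/cos10.0° = 2.945 m; N'_2 = 268·cos10.0° = 263.9; c'Δl = 44.47; W sinα = 46.5
Slice 3: Δl = 2.2/cos20.4° = 2.347 m; N'_3 = 287·cos20.4° = 269.0; c'Δl = 35.44; W sinα = 100.0
Slice 4: Δl = 2.1/cos29.8° = 2.420 m; N'_4 = 311·cos29.8° = 269.9; c'Δl = 36.54; W sinα = 154.6
Slice 5: Δl = 2.4/cos40.7° = 3.166 m; N'_5 = 277·cos40.7° = 210.0; c'Δl = 47.80; W sinα = 180.6
Slice 6: Δl = 2.8/cos56.2° = 5.033 m; N'_6 = 153·cos56.2° = 85.1; c'Δl = 76.00; W sinα = 127.1
Σc'Δl = 287.1 kN/m; ΣN' = 1205.9 kN/m; ΣW sinα = 605.3 kN/m
Resisting = 287.1 + 1205.9·tan23.3° = 287.1 + 519.3 = 806.4 kN/m
FS = 806.4 / 605.3 = 1.332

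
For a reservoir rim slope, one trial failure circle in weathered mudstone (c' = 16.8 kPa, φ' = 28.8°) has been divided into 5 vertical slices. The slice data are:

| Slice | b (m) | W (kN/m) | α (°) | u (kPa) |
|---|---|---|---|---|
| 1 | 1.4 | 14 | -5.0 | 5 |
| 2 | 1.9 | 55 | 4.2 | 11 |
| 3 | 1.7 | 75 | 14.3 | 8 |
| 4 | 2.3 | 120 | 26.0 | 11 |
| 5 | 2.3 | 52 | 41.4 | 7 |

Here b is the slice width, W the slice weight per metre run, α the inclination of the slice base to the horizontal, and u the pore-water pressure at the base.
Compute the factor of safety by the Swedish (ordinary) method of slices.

FS = 2.66

Ordinary method of slices: FS = Σ[c'·Δl_i + (W_i cosα_i − u_i·Δl_i)·tanφ'] / Σ W_i sinα_i, with Δl_i = b_i / cosα_i.
Slice 1: Δl = 1.4/cos(-5.0°) = 1.405 m; N'_1 = 14·cos(-5.0°) − 5·1.405 = 6.9; c'Δl = 23.61; W sinα = -1.2
Slice 2: Δl = 1.9/cos4.2° = 1.905 m; N'_2 = 55·cos4.2° − 11·1.905 = 33.9; c'Δl = 32.01; W sinα = 4.0
Slice 3: Δl = 1.7/cos14.3° = 1.754 m; N'_3 = 75·cos14.3° − 8·1.754 = 58.6; c'Δl = 29.47; W sinα = 18.5
Slice 4: Δl = 2.3/cos26.0° = 2.559 m; N'_4 = 120·cos26.0° − 11·2.559 = 79.7; c'Δl = 42.99; W sinα = 52.6
Slice 5: Δl = 2.3/cos41.4° = 3.066 m; N'_5 = 52·cos41.4° − 7·3.066 = 17.5; c'Δl = 51.51; W sinα = 34.4
Σc'Δl = 179.6 kN/m; ΣN' = 196.7 kN/m; ΣW sinα = 108.3 kN/m
Resisting = 179.6 + 196.7·tan28.8° = 179.6 + 108.1 = 287.7 kN/m
FS = 287.7 / 108.3 = 2.656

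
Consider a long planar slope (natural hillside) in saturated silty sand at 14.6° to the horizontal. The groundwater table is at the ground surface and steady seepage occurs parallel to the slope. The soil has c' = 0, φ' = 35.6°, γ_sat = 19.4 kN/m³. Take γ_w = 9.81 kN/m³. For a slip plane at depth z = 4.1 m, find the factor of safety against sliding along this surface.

With seepage parallel to the slope and the water table at the surface, the effective normal stress on the slip plane uses the buoyant unit weight γ' = γ_sat − γ_w while the driving shear stress uses γ_sat:
FS = [c' + γ' z cos²β tanφ'] / [γ_sat z sinβ cosβ]
(For c' = 0 this reduces to FS = (γ'/γ_sat)·tanφ'/tanβ.)
γ' = 19.4 − 9.81 = 9.59 kN/m³
Numerator = 0.0 + 9.59·4.1·cos²14.6°·tan35.6° = 0.0 + 9.59·4.1·0.9365·0.7159 = 26.361 kPa
Denominator = 19.4·4.1·sin14.6°·cos14.6° = 19.4·4.1·0.2521·0.9677 = 19.402 kPa
FS = 26.361 / 19.402 = 1.359

FS = 1.36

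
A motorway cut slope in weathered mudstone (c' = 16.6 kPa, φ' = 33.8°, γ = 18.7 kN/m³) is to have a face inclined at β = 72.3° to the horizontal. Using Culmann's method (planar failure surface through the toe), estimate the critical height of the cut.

H_c = 12.93 m

Culmann's analysis gives the critical failure plane at α_cr = (β + φ')/2 = (72.3 + 33.8)/2 = 53.0°, and the critical height
H_c = (4c'/γ) · sinβ cosφ' / [1 − cos(β − φ')]
    = (4·16.6/18.7) · sin72.3°·cos33.8° / [1 − cos(38.5°)]
    = 3.551 · 0.9527·0.8310 / [1 − 0.7826]
    = 3.551 · 0.7916 / 0.2174
    = 12.93 m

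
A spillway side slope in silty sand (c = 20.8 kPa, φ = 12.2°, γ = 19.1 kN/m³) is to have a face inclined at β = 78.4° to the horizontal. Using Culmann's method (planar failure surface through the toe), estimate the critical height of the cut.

H_c = 6.99 m

Culmann's analysis gives the critical failure plane at α_cr = (β + φ)/2 = (78.4 + 12.2)/2 = 45.3°, and the critical height
H_c = (4c/γ) · sinβ cosφ / [1 − cos(β − φ)]
    = (4·20.8/19.1) · sin78.4°·cos12.2° / [1 − cos(66.2°)]
    = 4.356 · 0.9796·0.9774 / [1 − 0.4035]
    = 4.356 · 0.9575 / 0.5965
    = 6.99 m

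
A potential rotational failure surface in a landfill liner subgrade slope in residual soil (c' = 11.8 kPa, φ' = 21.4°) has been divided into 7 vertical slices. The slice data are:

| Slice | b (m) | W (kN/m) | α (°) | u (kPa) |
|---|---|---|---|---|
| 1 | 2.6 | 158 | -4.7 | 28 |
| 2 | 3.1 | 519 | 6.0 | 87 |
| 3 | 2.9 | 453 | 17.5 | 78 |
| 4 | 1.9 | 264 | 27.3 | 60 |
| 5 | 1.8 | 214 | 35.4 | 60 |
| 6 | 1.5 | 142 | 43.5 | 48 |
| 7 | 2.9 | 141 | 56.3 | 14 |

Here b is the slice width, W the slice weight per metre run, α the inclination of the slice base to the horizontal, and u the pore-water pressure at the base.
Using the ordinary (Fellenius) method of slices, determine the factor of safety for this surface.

Ordinary method of slices: FS = Σ[c'·Δl_i + (W_i cosα_i − u_i·Δl_i)·tanφ'] / Σ W_i sinα_i, with Δl_i = b_i / cosα_i.
Slice 1: Δl = 2.6/cos(-4.7°) = 2.609 m; N'_1 = 158·cos(-4.7°) − 28·2.609 = 84.4; c'Δl = 30.78; W sinα = -12.9
Slice 2: Δl = 3.1/cos6.0° = 3.117 m; N'_2 = 519·cos6.0° − 87·3.117 = 245.0; c'Δl = 36.78; W sinα = 54.3
Slice 3: Δl = 2.9/cos17.5° = 3.041 m; N'_3 = 453·cos17.5° − 78·3.041 = 194.9; c'Δl = 35.88; W sinα = 136.2
Slice 4: Δl = 1.9/cos27.3° = 2.138 m; N'_4 = 264·cos27.3° − 60·2.138 = 106.3; c'Δl = 25.23; W sinα = 121.1
Slice 5: Δl = 1.8/cos35.4° = 2.208 m; N'_5 = 214·cos35.4° − 60·2.208 = 41.9; c'Δl = 26.06; W sinα = 124.0
Slice 6: Δl = 1.5/cos43.5° = 2.068 m; N'_6 = 142·cos43.5° − 48·2.068 = 3.7; c'Δl = 24.40; W sinα = 97.7
Slice 7: Δl = 2.9/cos56.3° = 5.227 m; N'_7 = 141·cos56.3° − 14·5.227 = 5.1; c'Δl = 61.67; W sinα = 117.3
Σc'Δl = 240.8 kN/m; ΣN' = 681.3 kN/m; ΣW sinα = 637.6 kN/m
Resisting = 240.8 + 681.3·tan21.4° = 240.8 + 267.0 = 507.8 kN/m
FS = 507.8 / 637.6 = 0.796

FS = 0.80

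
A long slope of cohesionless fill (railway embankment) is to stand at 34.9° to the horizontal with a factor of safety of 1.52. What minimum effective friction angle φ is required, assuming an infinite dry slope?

φ = 46.7°

FS = tanφ/tanβ ⇒ tanφ = FS · tanβ = 1.52 · tan34.9° = 1.0604
φ = arctan(1.0604) = 46.68°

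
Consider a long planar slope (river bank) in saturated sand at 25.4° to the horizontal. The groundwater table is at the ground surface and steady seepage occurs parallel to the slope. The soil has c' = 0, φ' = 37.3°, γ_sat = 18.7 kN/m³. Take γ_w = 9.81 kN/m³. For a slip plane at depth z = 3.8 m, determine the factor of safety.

FS = 0.76

With seepage parallel to the slope and the water table at the surface, the effective normal stress on the slip plane uses the buoyant unit weight γ' = γ_sat − γ_w while the driving shear stress uses γ_sat:
FS = [c' + γ' z cos²β tanφ'] / [γ_sat z sinβ cosβ]
(For c' = 0 this reduces to FS = (γ'/γ_sat)·tanφ'/tanβ.)
γ' = 18.7 − 9.81 = 8.89 kN/m³
Numerator = 0.0 + 8.89·3.8·cos²25.4°·tan37.3° = 0.0 + 8.89·3.8·0.8160·0.7618 = 21.000 kPa
Denominator = 18.7·3.8·sin25.4°·cos25.4° = 18.7·3.8·0.4289·0.9033 = 27.534 kPa
FS = 21.000 / 27.534 = 0.763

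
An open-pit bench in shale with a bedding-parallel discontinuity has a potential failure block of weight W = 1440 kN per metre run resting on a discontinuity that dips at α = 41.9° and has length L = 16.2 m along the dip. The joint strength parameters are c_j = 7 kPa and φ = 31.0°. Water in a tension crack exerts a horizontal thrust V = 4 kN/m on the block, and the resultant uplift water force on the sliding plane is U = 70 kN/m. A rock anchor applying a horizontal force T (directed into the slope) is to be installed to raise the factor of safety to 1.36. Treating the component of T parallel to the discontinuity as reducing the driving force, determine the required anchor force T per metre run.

T = 423 kN/m

Resolving forces along and normal to the sliding plane, with the horizontal anchor force T adding T·sinα to the effective normal force and T·cosα acting up the plane against the driving force:
FS = [c_jL + (W cosα − U − V sinα + T sinα) tanφ] / [W sinα + V cosα − T cosα]
Without the anchor: N' = 999.1 kN/m, driving T_d = 964.7 kN/m, resisting R = 7·16.2 + 999.1·tan31.0° = 713.7 kN/m, FS = 0.74.
Setting FS = 1.36 and solving for T:
1.36·(964.7 − T cos41.9°) = 713.7 + T sin41.9°·tan31.0°
T·(sin41.9°·tan31.0° + 1.36·cos41.9°) = 1.36·964.7 − 713.7
T·(0.6678·0.6009 + 1.36·0.7443) = 1311.9 − 713.7 = 598.2
T·1.4135 = 598.2
T = 423.2 kN/m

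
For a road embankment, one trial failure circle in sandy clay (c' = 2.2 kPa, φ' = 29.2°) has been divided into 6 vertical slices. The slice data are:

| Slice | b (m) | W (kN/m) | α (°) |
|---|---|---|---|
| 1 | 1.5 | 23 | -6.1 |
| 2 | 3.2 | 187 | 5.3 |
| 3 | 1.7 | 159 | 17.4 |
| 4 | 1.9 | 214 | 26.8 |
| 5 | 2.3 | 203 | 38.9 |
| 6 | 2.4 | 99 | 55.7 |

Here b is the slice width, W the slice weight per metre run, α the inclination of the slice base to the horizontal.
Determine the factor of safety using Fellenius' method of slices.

Ordinary method of slices: FS = Σ[c'·Δl_i + (W_i cosα_i)·tanφ'] / Σ W_i sinα_i, with Δl_i = b_i / cosα_i.
Slice 1: Δl = 1.5/cos(-6.1°) = 1.509 m; N'_1 = 23·cos(-6.1°) = 22.9; c'Δl = 3.32; W sinα = -2.4
Slice 2: Δl = 3.2/cos5.3° = 3.214 m; N'_2 = 187·cos5.3° = 186.2; c'Δl = 7.07; W sinα = 17.3
Slice 3: Δl = 1.7/cos17.4° = 1.782 m; N'_3 = 159·cos17.4° = 151.7; c'Δl = 3.92; W sinα = 47.5
Slice 4: Δl = 1.9/cos26.8° = 2.129 m; N'_4 = 214·cos26.8° = 191.0; c'Δl = 4.68; W sinα = 96.5
Slice 5: Δl = 2.3/cos38.9° = 2.955 m; N'_5 = 203·cos38.9° = 158.0; c'Δl = 6.50; W sinα = 127.5
Slice 6: Δl = 2.4/cos55.7° = 4.259 m; N'_6 = 99·cos55.7° = 55.8; c'Δl = 9.37; W sinα = 81.8
Σc'Δl = 34.9 kN/m; ΣN' = 765.6 kN/m; ΣW sinα = 368.1 kN/m
Resisting = 34.9 + 765.6·tan29.2° = 34.9 + 427.9 = 462.7 kN/m
FS = 462.7 / 368.1 = 1.257

FS = 1.26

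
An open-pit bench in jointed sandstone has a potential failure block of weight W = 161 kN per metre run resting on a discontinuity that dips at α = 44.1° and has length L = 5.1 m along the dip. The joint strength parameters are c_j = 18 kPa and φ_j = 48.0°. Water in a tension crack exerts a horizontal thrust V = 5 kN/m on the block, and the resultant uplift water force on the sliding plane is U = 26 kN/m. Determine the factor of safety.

FS = 1.62

Resolving the block weight along and normal to the plane and applying the Mohr–Coulomb strength on the joint:
N' = W cosα − U − V sinα = 161·cos44.1° − 26 − 5·sin44.1° = 86.1 kN/m
Driving force T = W sinα + V cosα = 161·sin44.1° + 5·cos44.1° = 115.6 kN/m
Resisting force R = c_j·L + N'·tanφ_j = 18·5.1 + 86.1·tan48.0° = 91.8 + 95.7 = 187.5 kN/m
FS = R / T = 187.5 / 115.6 = 1.621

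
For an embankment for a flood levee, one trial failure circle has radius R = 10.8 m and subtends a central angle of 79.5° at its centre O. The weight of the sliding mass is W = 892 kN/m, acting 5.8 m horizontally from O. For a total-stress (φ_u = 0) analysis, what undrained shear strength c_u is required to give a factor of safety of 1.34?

c_u = 42.8 kPa

FS = c_u·L_a·R / (W·d), so c_u = FS·W·d / (L_a·R).
Arc length L_a = R·θ = 10.8·(79.5°·π/180) = 10.8·1.3875 = 14.99 m
c_u = 1.34·892·5.8 / (14.99·10.8) = 6932.6 / 161.84 = 42.84 kPa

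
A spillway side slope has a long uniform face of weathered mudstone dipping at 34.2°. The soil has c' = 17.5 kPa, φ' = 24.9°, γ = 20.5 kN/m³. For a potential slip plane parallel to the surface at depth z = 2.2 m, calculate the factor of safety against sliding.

FS = 1.52

For an infinite slope with a slip plane parallel to the surface (no pore pressure): FS = [c' + γz cos²β tanφ'] / [γz sinβ cosβ].
γz = 20.5·2.2 = 45.10 kN/m²
Numerator = 17.5 + 45.10·cos²34.2°·tan24.9° = 17.5 + 45.10·0.6841·0.4642 = 31.821 kPa
Denominator = 45.10·sin34.2°·cos34.2° = 45.10·0.5621·0.8271 = 20.966 kPa
FS = 31.821 / 20.966 = 1.518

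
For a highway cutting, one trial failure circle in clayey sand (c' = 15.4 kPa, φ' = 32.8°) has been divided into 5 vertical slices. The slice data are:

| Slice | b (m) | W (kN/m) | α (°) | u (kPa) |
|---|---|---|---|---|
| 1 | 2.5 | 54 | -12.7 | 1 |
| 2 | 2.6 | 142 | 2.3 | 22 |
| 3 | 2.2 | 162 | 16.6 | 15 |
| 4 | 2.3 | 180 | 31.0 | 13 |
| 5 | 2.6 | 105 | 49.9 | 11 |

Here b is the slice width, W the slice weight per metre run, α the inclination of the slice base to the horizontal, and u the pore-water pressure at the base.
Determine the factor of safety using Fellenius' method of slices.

FS = 2.23

Ordinary method of slices: FS = Σ[c'·Δl_i + (W_i cosα_i − u_i·Δl_i)·tanφ'] / Σ W_i sinα_i, with Δl_i = b_i / cosα_i.
Slice 1: Δl = 2.5/cos(-12.7°) = 2.563 m; N'_1 = 54·cos(-12.7°) − 1·2.563 = 50.1; c'Δl = 39.47; W sinα = -11.9
Slice 2: Δl = 2.6/cos2.3° = 2.602 m; N'_2 = 142·cos2.3° − 22·2.602 = 84.6; c'Δl = 40.07; W sinα = 5.7
Slice 3: Δl = 2.2/cos16.6° = 2.296 m; N'_3 = 162·cos16.6° − 15·2.296 = 120.8; c'Δl = 35.35; W sinα = 46.3
Slice 4: Δl = 2.3/cos31.0° = 2.683 m; N'_4 = 180·cos31.0° − 13·2.683 = 119.4; c'Δl = 41.32; W sinα = 92.7
Slice 5: Δl = 2.6/cos49.9° = 4.036 m; N'_5 = 105·cos49.9° − 11·4.036 = 23.2; c'Δl = 62.16; W sinα = 80.3
Σc'Δl = 218.4 kN/m; ΣN' = 398.2 kN/m; ΣW sinα = 213.1 kN/m
Resisting = 218.4 + 398.2·tan32.8° = 218.4 + 256.6 = 475.0 kN/m
FS = 475.0 / 213.1 = 2.229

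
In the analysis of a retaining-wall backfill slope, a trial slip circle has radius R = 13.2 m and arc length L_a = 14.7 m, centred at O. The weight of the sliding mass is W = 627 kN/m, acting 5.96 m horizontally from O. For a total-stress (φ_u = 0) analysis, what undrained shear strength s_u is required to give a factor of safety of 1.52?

FS = s_u·L_a·R / (W·d), so s_u = FS·W·d / (L_a·R).
s_u = 1.52·627·5.96 / (14.70·13.2) = 5680.1 / 194.04 = 29.27 kPa

s_u = 29.3 kPa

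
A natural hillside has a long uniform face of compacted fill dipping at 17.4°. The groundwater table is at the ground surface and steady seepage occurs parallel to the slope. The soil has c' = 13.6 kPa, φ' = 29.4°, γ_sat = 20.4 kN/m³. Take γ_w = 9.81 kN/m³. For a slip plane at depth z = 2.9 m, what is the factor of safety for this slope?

FS = 1.74

With seepage parallel to the slope and the water table at the surface, the effective normal stress on the slip plane uses the buoyant unit weight γ' = γ_sat − γ_w while the driving shear stress uses γ_sat:
FS = [c' + γ' z cos²β tanφ'] / [γ_sat z sinβ cosβ]
γ' = 20.4 − 9.81 = 10.59 kN/m³
Numerator = 13.6 + 10.59·2.9·cos²17.4°·tan29.4° = 13.6 + 10.59·2.9·0.9106·0.5635 = 29.357 kPa
Denominator = 20.4·2.9·sin17.4°·cos17.4° = 20.4·2.9·0.2990·0.9542 = 16.882 kPa
FS = 29.357 / 16.882 = 1.739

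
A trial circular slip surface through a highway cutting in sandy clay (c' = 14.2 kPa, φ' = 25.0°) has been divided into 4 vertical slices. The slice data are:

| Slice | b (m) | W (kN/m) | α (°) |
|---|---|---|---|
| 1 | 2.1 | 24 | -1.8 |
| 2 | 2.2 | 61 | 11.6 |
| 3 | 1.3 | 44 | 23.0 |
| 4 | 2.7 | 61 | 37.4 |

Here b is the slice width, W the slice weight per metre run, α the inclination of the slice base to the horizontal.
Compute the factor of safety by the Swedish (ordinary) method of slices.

Ordinary method of slices: FS = Σ[c'·Δl_i + (W_i cosα_i)·tanφ'] / Σ W_i sinα_i, with Δl_i = b_i / cosα_i.
Slice 1: Δl = 2.1/cos(-1.8°) = 2.101 m; N'_1 = 24·cos(-1.8°) = 24.0; c'Δl = 29.83; W sinα = -0.8
Slice 2: Δl = 2.2/cos11.6° = 2.246 m; N'_2 = 61·cos11.6° = 59.8; c'Δl = 31.89; W sinα = 12.3
Slice 3: Δl = 1.3/cos23.0° = 1.412 m; N'_3 = 44·cos23.0° = 40.5; c'Δl = 20.05; W sinα = 17.2
Slice 4: Δl = 2.7/cos37.4° = 3.399 m; N'_4 = 61·cos37.4° = 48.5; c'Δl = 48.26; W sinα = 37.0
Σc'Δl = 130.0 kN/m; ΣN' = 172.7 kN/m; ΣW sinα = 65.8 kN/m
Resisting = 130.0 + 172.7·tan25.0° = 130.0 + 80.5 = 210.6 kN/m
FS = 210.6 / 65.8 = 3.202

FS = 3.20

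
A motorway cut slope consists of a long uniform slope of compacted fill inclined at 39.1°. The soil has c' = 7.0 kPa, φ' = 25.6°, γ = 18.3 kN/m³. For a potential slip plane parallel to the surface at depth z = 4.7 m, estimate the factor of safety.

FS = 0.76

For an infinite slope with a slip plane parallel to the surface (no pore pressure): FS = [c' + γz cos²β tanφ'] / [γz sinβ cosβ].
γz = 18.3·4.7 = 86.01 kN/m²
Numerator = 7.0 + 86.01·cos²39.1°·tan25.6° = 7.0 + 86.01·0.6022·0.4791 = 31.818 kPa
Denominator = 86.01·sin39.1°·cos39.1° = 86.01·0.6307·0.7760 = 42.096 kPa
FS = 31.818 / 42.096 = 0.756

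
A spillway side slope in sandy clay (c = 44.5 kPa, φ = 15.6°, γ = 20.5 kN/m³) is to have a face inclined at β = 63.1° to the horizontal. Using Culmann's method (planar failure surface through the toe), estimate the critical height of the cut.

H_c = 22.99 m

Culmann's analysis gives the critical failure plane at α_cr = (β + φ)/2 = (63.1 + 15.6)/2 = 39.4°, and the critical height
H_c = (4c/γ) · sinβ cosφ / [1 − cos(β − φ)]
    = (4·44.5/20.5) · sin63.1°·cos15.6° / [1 − cos(47.5°)]
    = 8.683 · 0.8918·0.9632 / [1 − 0.6756]
    = 8.683 · 0.8589 / 0.3244
    = 22.99 m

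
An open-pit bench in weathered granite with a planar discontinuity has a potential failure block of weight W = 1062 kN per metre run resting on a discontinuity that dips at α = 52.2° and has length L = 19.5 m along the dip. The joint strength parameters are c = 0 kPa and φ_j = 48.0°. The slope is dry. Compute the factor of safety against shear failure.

Resolving the block weight along and normal to the plane and applying the Mohr–Coulomb strength on the joint:
N' = W cosα = 1062·cos52.2° = 650.9 kN/m
Driving force T = W sinα = 1062·sin52.2° = 839.1 kN/m
Resisting force R = c·L + N'·tanφ_j = 0·19.5 + 650.9·tan48.0° = 0.0 + 722.9 = 722.9 kN/m
FS = R / T = 722.9 / 839.1 = 0.861

FS = 0.86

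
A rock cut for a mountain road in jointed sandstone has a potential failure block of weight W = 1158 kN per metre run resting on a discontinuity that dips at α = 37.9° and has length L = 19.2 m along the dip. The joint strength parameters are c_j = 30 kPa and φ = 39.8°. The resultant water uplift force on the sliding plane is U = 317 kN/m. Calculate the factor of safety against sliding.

Resolving the block weight along and normal to the plane and applying the Mohr–Coulomb strength on the joint:
N' = W cosα − U = 1158·cos37.9° − 317 = 596.8 kN/m
Driving force T = W sinα = 1158·sin37.9° = 711.3 kN/m
Resisting force R = c_j·L + N'·tanφ = 30·19.2 + 596.8·tan39.8° = 576.0 + 497.2 = 1073.2 kN/m
FS = R / T = 1073.2 / 711.3 = 1.509

FS = 1.51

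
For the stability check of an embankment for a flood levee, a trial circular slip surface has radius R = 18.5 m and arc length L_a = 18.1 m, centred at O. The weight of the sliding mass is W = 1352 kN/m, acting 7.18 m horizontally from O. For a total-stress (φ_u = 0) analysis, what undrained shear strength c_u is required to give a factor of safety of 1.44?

c_u = 41.7 kPa

FS = c_u·L_a·R / (W·d), so c_u = FS·W·d / (L_a·R).
c_u = 1.44·1352·7.18 / (18.10·18.5) = 13978.6 / 334.85 = 41.75 kPa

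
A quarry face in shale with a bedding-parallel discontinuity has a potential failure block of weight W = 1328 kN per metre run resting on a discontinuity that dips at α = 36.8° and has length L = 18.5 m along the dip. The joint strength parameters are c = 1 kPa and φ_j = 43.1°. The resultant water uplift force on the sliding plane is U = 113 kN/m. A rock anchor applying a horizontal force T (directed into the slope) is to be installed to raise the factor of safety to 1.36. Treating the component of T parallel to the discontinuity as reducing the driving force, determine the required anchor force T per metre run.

Resolving forces along and normal to the sliding plane, with the horizontal anchor force T adding T·sinα to the effective normal force and T·cosα acting up the plane against the driving force:
FS = [cL + (W cosα − U + T sinα) tanφ_j] / [W sinα − T cosα]
Without the anchor: N' = 950.4 kN/m, driving T_d = 795.5 kN/m, resisting R = 1·18.5 + 950.4·tan43.1° = 907.8 kN/m, FS = 1.14.
Setting FS = 1.36 and solving for T:
1.36·(795.5 − T cos36.8°) = 907.8 + T sin36.8°·tan43.1°
T·(sin36.8°·tan43.1° + 1.36·cos36.8°) = 1.36·795.5 − 907.8
T·(0.5990·0.9358 + 1.36·0.8007) = 1081.9 − 907.8 = 174.0
T·1.6496 = 174.0
T = 105.5 kN/m

T = 106 kN/m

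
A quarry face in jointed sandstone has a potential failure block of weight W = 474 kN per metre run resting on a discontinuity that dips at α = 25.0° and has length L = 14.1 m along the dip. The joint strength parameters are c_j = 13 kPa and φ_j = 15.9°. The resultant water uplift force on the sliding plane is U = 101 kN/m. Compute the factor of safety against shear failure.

Resolving the block weight along and normal to the plane and applying the Mohr–Coulomb strength on the joint:
N' = W cosα − U = 474·cos25.0° − 101 = 328.6 kN/m
Driving force T = W sinα = 474·sin25.0° = 200.3 kN/m
Resisting force R = c_j·L + N'·tanφ_j = 13·14.1 + 328.6·tan15.9° = 183.3 + 93.6 = 276.9 kN/m
FS = R / T = 276.9 / 200.3 = 1.382

FS = 1.38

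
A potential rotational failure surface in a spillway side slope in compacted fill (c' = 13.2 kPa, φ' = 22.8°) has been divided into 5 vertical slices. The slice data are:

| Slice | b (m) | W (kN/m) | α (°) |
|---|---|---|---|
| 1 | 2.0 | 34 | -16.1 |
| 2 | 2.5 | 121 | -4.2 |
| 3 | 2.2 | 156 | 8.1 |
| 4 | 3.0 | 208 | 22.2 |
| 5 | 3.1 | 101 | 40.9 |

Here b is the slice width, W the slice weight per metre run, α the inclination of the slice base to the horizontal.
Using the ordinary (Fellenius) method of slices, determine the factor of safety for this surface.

Ordinary method of slices: FS = Σ[c'·Δl_i + (W_i cosα_i)·tanφ'] / Σ W_i sinα_i, with Δl_i = b_i / cosα_i.
Slice 1: Δl = 2.0/cos(-16.1°) = 2.082 m; N'_1 = 34·cos(-16.1°) = 32.7; c'Δl = 27.48; W sinα = -9.4
Slice 2: Δl = 2.5/cos(-4.2°) = 2.507 m; N'_2 = 121·cos(-4.2°) = 120.7; c'Δl = 33.09; W sinα = -8.9
Slice 3: Δl = 2.2/cos8.1° = 2.222 m; N'_3 = 156·cos8.1° = 154.4; c'Δl = 29.33; W sinα = 22.0
Slice 4: Δl = 3.0/cos22.2° = 3.240 m; N'_4 = 208·cos22.2° = 192.6; c'Δl = 42.77; W sinα = 78.6
Slice 5: Δl = 3.1/cos40.9° = 4.101 m; N'_5 = 101·cos40.9° = 76.3; c'Δl = 54.14; W sinα = 66.1
Σc'Δl = 186.8 kN/m; ΣN' = 576.7 kN/m; ΣW sinα = 148.4 kN/m
Resisting = 186.8 + 576.7·tan22.8° = 186.8 + 242.4 = 429.2 kN/m
FS = 429.2 / 148.4 = 2.892

FS = 2.89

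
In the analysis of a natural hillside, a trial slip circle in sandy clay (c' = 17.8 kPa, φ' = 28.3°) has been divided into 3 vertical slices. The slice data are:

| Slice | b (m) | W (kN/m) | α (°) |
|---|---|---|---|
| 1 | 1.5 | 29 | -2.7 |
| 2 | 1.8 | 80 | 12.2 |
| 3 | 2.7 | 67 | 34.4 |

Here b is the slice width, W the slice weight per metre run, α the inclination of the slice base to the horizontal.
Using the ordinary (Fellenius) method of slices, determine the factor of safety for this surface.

FS = 3.84

Ordinary method of slices: FS = Σ[c'·Δl_i + (W_i cosα_i)·tanφ'] / Σ W_i sinα_i, with Δl_i = b_i / cosα_i.
Slice 1: Δl = 1.5/cos(-2.7°) = 1.502 m; N'_1 = 29·cos(-2.7°) = 29.0; c'Δl = 26.73; W sinα = -1.4
Slice 2: Δl = 1.8/cos12.2° = 1.842 m; N'_2 = 80·cos12.2° = 78.2; c'Δl = 32.78; W sinα = 16.9
Slice 3: Δl = 2.7/cos34.4° = 3.272 m; N'_3 = 67·cos34.4° = 55.3; c'Δl = 58.25; W sinα = 37.9
Σc'Δl = 117.8 kN/m; ΣN' = 162.4 kN/m; ΣW sinα = 53.4 kN/m
Resisting = 117.8 + 162.4·tan28.3° = 117.8 + 87.5 = 205.2 kN/m
FS = 205.2 / 53.4 = 3.844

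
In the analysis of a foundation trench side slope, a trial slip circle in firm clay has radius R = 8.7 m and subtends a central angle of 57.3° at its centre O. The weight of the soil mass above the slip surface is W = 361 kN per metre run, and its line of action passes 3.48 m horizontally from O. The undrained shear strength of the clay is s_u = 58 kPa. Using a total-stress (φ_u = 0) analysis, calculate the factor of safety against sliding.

Taking moments about the centre O, the resisting moment is provided by the undrained shear strength acting along the arc:
Arc length L_a = R·θ = 8.7·(57.3°·π/180) = 8.7·1.0001 = 8.70 m
M_R = s_u·L_a·R = 58·8.70·8.7 = 4390.3 kN·m/m
M_D = W·d = 361·3.48 = 1256.3 kN·m/m
FS = M_R / M_D = 4390.3 / 1256.3 = 3.495

FS = 3.49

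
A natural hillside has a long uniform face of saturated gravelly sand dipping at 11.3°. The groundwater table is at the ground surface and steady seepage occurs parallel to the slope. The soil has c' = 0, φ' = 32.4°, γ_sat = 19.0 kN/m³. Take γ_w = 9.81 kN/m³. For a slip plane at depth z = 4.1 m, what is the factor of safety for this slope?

FS = 1.54

With seepage parallel to the slope and the water table at the surface, the effective normal stress on the slip plane uses the buoyant unit weight γ' = γ_sat − γ_w while the driving shear stress uses γ_sat:
FS = [c' + γ' z cos²β tanφ'] / [γ_sat z sinβ cosβ]
(For c' = 0 this reduces to FS = (γ'/γ_sat)·tanφ'/tanβ.)
γ' = 19.0 − 9.81 = 9.19 kN/m³
Numerator = 0.0 + 9.19·4.1·cos²11.3°·tan32.4° = 0.0 + 9.19·4.1·0.9616·0.6346 = 22.994 kPa
Denominator = 19.0·4.1·sin11.3°·cos11.3° = 19.0·4.1·0.1959·0.9806 = 14.968 kPa
FS = 22.994 / 14.968 = 1.536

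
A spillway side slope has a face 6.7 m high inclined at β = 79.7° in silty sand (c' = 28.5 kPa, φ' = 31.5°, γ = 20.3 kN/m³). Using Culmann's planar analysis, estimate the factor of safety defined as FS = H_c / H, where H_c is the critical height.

FS = 2.11

H_c = (4c'/γ) · sinβ cosφ' / [1 − cos(β − φ')]
    = (4·28.5/20.3) · sin79.7°·cos31.5° / [1 − cos48.2°]
    = 5.616 · 0.8389 / 0.3335 = 14.13 m
FS = H_c / H = 14.13 / 6.7 = 2.109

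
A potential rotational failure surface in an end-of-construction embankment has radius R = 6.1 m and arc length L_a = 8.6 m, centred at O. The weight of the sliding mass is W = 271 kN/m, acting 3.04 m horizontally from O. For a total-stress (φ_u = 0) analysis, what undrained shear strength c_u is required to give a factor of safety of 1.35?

FS = c_u·L_a·R / (W·d), so c_u = FS·W·d / (L_a·R).
c_u = 1.35·271·3.04 / (8.60·6.1) = 1112.2 / 52.46 = 21.20 kPa

c_u = 21.2 kPa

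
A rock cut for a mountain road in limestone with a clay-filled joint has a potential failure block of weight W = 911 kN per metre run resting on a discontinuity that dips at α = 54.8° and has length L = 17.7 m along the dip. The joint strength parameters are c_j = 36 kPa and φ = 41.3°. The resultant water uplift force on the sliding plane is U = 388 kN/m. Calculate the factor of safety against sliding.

FS = 1.02

Resolving the block weight along and normal to the plane and applying the Mohr–Coulomb strength on the joint:
N' = W cosα − U = 911·cos54.8° − 388 = 137.1 kN/m
Driving force T = W sinα = 911·sin54.8° = 744.4 kN/m
Resisting force R = c_j·L + N'·tanφ = 36·17.7 + 137.1·tan41.3° = 637.2 + 120.5 = 757.7 kN/m
FS = R / T = 757.7 / 744.4 = 1.018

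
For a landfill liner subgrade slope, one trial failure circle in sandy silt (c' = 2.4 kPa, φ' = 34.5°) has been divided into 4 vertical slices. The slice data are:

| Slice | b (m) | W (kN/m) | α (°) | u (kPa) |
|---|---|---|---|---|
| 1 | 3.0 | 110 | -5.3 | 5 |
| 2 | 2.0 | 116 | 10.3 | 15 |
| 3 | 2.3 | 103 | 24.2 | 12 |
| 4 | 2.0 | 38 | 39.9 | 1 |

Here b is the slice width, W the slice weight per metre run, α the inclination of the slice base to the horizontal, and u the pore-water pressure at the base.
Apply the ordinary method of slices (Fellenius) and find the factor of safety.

Ordinary method of slices: FS = Σ[c'·Δl_i + (W_i cosα_i − u_i·Δl_i)·tanφ'] / Σ W_i sinα_i, with Δl_i = b_i / cosα_i.
Slice 1: Δl = 3.0/cos(-5.3°) = 3.013 m; N'_1 = 110·cos(-5.3°) − 5·3.013 = 94.5; c'Δl = 7.23; W sinα = -10.2
Slice 2: Δl = 2.0/cos10.3° = 2.033 m; N'_2 = 116·cos10.3° − 15·2.033 = 83.6; c'Δl = 4.88; W sinα = 20.7
Slice 3: Δl = 2.3/cos24.2° = 2.522 m; N'_3 = 103·cos24.2° − 12·2.522 = 63.7; c'Δl = 6.05; W sinα = 42.2
Slice 4: Δl = 2.0/cos39.9° = 2.607 m; N'_4 = 38·cos39.9° − 1·2.607 = 26.5; c'Δl = 6.26; W sinα = 24.4
Σc'Δl = 24.4 kN/m; ΣN' = 268.3 kN/m; ΣW sinα = 77.2 kN/m
Resisting = 24.4 + 268.3·tan34.5° = 24.4 + 184.4 = 208.8 kN/m
FS = 208.8 / 77.2 = 2.706

FS = 2.71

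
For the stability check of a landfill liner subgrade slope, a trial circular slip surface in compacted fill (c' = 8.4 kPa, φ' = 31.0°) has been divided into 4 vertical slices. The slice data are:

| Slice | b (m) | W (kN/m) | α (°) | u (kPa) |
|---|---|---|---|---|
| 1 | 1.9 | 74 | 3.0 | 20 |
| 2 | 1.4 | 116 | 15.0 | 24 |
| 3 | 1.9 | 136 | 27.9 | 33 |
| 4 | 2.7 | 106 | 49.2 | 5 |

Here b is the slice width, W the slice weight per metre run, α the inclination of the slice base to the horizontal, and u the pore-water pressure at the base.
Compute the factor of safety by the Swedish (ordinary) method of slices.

Ordinary method of slices: FS = Σ[c'·Δl_i + (W_i cosα_i − u_i·Δl_i)·tanφ'] / Σ W_i sinα_i, with Δl_i = b_i / cosα_i.
Slice 1: Δl = 1.9/cos3.0° = 1.903 m; N'_1 = 74·cos3.0° − 20·1.903 = 35.8; c'Δl = 15.98; W sinα = 3.9
Slice 2: Δl = 1.4/cos15.0° = 1.449 m; N'_2 = 116·cos15.0° − 24·1.449 = 77.3; c'Δl = 12.17; W sinα = 30.0
Slice 3: Δl = 1.9/cos27.9° = 2.150 m; N'_3 = 136·cos27.9° − 33·2.150 = 49.2; c'Δl = 18.06; W sinα = 63.6
Slice 4: Δl = 2.7/cos49.2° = 4.132 m; N'_4 = 106·cos49.2° − 5·4.132 = 48.6; c'Δl = 34.71; W sinα = 80.2
Σc'Δl = 80.9 kN/m; ΣN' = 211.0 kN/m; ΣW sinα = 177.8 kN/m
Resisting = 80.9 + 211.0·tan31.0° = 80.9 + 126.8 = 207.7 kN/m
FS = 207.7 / 177.8 = 1.168

FS = 1.17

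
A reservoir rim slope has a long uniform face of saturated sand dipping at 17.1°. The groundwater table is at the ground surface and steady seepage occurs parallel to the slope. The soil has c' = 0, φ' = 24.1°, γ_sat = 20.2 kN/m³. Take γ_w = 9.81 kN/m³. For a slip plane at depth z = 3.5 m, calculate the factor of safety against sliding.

FS = 0.75

With seepage parallel to the slope and the water table at the surface, the effective normal stress on the slip plane uses the buoyant unit weight γ' = γ_sat − γ_w while the driving shear stress uses γ_sat:
FS = [c' + γ' z cos²β tanφ'] / [γ_sat z sinβ cosβ]
(For c' = 0 this reduces to FS = (γ'/γ_sat)·tanφ'/tanβ.)
γ' = 20.2 − 9.81 = 10.39 kN/m³
Numerator = 0.0 + 10.39·3.5·cos²17.1°·tan24.1° = 0.0 + 10.39·3.5·0.9135·0.4473 = 14.860 kPa
Denominator = 20.2·3.5·sin17.1°·cos17.1° = 20.2·3.5·0.2940·0.9558 = 19.870 kPa
FS = 14.860 / 19.870 = 0.748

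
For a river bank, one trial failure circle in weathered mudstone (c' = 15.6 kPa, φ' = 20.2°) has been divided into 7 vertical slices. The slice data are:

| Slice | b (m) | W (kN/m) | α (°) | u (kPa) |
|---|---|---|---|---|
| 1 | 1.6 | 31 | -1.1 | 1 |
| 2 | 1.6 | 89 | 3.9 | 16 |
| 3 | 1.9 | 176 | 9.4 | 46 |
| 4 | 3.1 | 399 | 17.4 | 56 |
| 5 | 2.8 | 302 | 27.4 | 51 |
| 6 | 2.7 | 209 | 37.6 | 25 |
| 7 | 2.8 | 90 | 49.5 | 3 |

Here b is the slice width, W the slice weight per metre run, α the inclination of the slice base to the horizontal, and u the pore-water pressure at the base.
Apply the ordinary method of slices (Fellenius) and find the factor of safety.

Ordinary method of slices: FS = Σ[c'·Δl_i + (W_i cosα_i − u_i·Δl_i)·tanφ'] / Σ W_i sinα_i, with Δl_i = b_i / cosα_i.
Slice 1: Δl = 1.6/cos(-1.1°) = 1.600 m; N'_1 = 31·cos(-1.1°) − 1·1.600 = 29.4; c'Δl = 24.96; W sinα = -0.6
Slice 2: Δl = 1.6/cos3.9° = 1.604 m; N'_2 = 89·cos3.9° − 16·1.604 = 63.1; c'Δl = 25.02; W sinα = 6.1
Slice 3: Δl = 1.9/cos9.4° = 1.926 m; N'_3 = 176·cos9.4° − 46·1.926 = 85.0; c'Δl = 30.04; W sinα = 28.7
Slice 4: Δl = 3.1/cos17.4° = 3.249 m; N'_4 = 399·cos17.4° − 56·3.249 = 198.8; c'Δl = 50.68; W sinα = 119.3
Slice 5: Δl = 2.8/cos27.4° = 3.154 m; N'_5 = 302·cos27.4° − 51·3.154 = 107.3; c'Δl = 49.20; W sinα = 139.0
Slice 6: Δl = 2.7/cos37.6° = 3.408 m; N'_6 = 209·cos37.6° − 25·3.408 = 80.4; c'Δl = 53.16; W sinα = 127.5
Slice 7: Δl = 2.8/cos49.5° = 4.311 m; N'_7 = 90·cos49.5° − 3·4.311 = 45.5; c'Δl = 67.26; W sinα = 68.4
Σc'Δl = 300.3 kN/m; ΣN' = 609.6 kN/m; ΣW sinα = 488.5 kN/m
Resisting = 300.3 + 609.6·tan20.2° = 300.3 + 224.3 = 524.6 kN/m
FS = 524.6 / 488.5 = 1.074

FS = 1.07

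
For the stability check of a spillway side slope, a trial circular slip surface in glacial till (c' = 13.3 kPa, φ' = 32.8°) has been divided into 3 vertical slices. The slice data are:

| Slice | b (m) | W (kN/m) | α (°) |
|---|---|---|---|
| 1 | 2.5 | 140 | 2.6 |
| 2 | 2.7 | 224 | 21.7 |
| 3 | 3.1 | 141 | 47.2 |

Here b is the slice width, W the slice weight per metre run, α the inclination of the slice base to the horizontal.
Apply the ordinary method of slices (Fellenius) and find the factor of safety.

Ordinary method of slices: FS = Σ[c'·Δl_i + (W_i cosα_i)·tanφ'] / Σ W_i sinα_i, with Δl_i = b_i / cosα_i.
Slice 1: Δl = 2.5/cos2.6° = 2.503 m; N'_1 = 140·cos2.6° = 139.9; c'Δl = 33.28; W sinα = 6.4
Slice 2: Δl = 2.7/cos21.7° = 2.906 m; N'_2 = 224·cos21.7° = 208.1; c'Δl = 38.65; W sinα = 82.8
Slice 3: Δl = 3.1/cos47.2° = 4.563 m; N'_3 = 141·cos47.2° = 95.8; c'Δl = 60.68; W sinα = 103.5
Σc'Δl = 132.6 kN/m; ΣN' = 443.8 kN/m; ΣW sinα = 192.6 kN/m
Resisting = 132.6 + 443.8·tan32.8° = 132.6 + 286.0 = 418.6 kN/m
FS = 418.6 / 192.6 = 2.173

FS = 2.17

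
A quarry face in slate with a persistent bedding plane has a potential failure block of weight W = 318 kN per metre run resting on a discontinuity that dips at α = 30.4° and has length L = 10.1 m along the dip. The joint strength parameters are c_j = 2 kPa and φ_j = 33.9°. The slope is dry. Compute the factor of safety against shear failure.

FS = 1.27

Resolving the block weight along and normal to the plane and applying the Mohr–Coulomb strength on the joint:
N' = W cosα = 318·cos30.4° = 274.3 kN/m
Driving force T = W sinα = 318·sin30.4° = 160.9 kN/m
Resisting force R = c_j·L + N'·tanφ_j = 2·10.1 + 274.3·tan33.9° = 20.2 + 184.3 = 204.5 kN/m
FS = R / T = 204.5 / 160.9 = 1.271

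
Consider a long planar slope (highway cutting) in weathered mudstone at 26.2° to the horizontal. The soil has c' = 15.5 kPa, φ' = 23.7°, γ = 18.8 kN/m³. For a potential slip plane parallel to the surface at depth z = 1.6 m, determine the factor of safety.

For an infinite slope with a slip plane parallel to the surface (no pore pressure): FS = [c' + γz cos²β tanφ'] / [γz sinβ cosβ].
γz = 18.8·1.6 = 30.08 kN/m²
Numerator = 15.5 + 30.08·cos²26.2°·tan23.7° = 15.5 + 30.08·0.8051·0.4390 = 26.130 kPa
Denominator = 30.08·sin26.2°·cos26.2° = 30.08·0.4415·0.8973 = 11.916 kPa
FS = 26.130 / 11.916 = 2.193

FS = 2.19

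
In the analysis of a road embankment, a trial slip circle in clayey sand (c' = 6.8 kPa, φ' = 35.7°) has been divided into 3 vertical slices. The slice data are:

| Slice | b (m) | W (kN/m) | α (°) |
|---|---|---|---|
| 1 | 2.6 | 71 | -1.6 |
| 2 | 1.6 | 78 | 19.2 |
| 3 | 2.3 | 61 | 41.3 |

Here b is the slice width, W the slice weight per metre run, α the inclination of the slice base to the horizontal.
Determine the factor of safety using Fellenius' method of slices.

Ordinary method of slices: FS = Σ[c'·Δl_i + (W_i cosα_i)·tanφ'] / Σ W_i sinα_i, with Δl_i = b_i / cosα_i.
Slice 1: Δl = 2.6/cos(-1.6°) = 2.601 m; N'_1 = 71·cos(-1.6°) = 71.0; c'Δl = 17.69; W sinα = -2.0
Slice 2: Δl = 1.6/cos19.2° = 1.694 m; N'_2 = 78·cos19.2° = 73.7; c'Δl = 11.52; W sinα = 25.7
Slice 3: Δl = 2.3/cos41.3° = 3.062 m; N'_3 = 61·cos41.3° = 45.8; c'Δl = 20.82; W sinα = 40.3
Σc'Δl = 50.0 kN/m; ΣN' = 190.5 kN/m; ΣW sinα = 63.9 kN/m
Resisting = 50.0 + 190.5·tan35.7° = 50.0 + 136.9 = 186.9 kN/m
FS = 186.9 / 63.9 = 2.923

FS = 2.92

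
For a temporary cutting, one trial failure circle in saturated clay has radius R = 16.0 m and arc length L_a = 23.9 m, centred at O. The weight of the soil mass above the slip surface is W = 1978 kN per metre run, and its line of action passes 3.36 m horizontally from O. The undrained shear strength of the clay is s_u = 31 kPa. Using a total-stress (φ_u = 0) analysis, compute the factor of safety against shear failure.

Taking moments about the centre O, the resisting moment is provided by the undrained shear strength acting along the arc:
M_R = s_u·L_a·R = 31·23.90·16.0 = 11854.4 kN·m/m
M_D = W·d = 1978·3.36 = 6646.1 kN·m/m
FS = M_R / M_D = 11854.4 / 6646.1 = 1.784

FS = 1.78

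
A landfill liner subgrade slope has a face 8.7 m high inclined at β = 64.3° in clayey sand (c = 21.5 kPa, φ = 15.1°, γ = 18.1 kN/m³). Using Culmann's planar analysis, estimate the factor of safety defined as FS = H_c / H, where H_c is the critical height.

H_c = (4c/γ) · sinβ cosφ / [1 − cos(β − φ)]
    = (4·21.5/18.1) · sin64.3°·cos15.1° / [1 − cos49.2°]
    = 4.751 · 0.8700 / 0.3466 = 11.93 m
FS = H_c / H = 11.93 / 8.7 = 1.371

FS = 1.37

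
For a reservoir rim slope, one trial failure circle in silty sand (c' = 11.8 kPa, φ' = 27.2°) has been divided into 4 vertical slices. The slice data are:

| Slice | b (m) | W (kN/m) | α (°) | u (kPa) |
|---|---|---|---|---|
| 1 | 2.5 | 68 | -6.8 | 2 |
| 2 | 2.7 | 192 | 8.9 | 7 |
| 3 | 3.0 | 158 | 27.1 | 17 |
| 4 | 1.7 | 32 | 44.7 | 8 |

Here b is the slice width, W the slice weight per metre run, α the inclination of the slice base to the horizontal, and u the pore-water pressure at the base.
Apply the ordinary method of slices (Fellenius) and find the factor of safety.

Ordinary method of slices: FS = Σ[c'·Δl_i + (W_i cosα_i − u_i·Δl_i)·tanφ'] / Σ W_i sinα_i, with Δl_i = b_i / cosα_i.
Slice 1: Δl = 2.5/cos(-6.8°) = 2.518 m; N'_1 = 68·cos(-6.8°) − 2·2.518 = 62.5; c'Δl = 29.71; W sinα = -8.1
Slice 2: Δl = 2.7/cos8.9° = 2.733 m; N'_2 = 192·cos8.9° − 7·2.733 = 170.6; c'Δl = 32.25; W sinα = 29.7
Slice 3: Δl = 3.0/cos27.1° = 3.370 m; N'_3 = 158·cos27.1° − 17·3.370 = 83.4; c'Δl = 39.77; W sinα = 72.0
Slice 4: Δl = 1.7/cos44.7° = 2.392 m; N'_4 = 32·cos44.7° − 8·2.392 = 3.6; c'Δl = 28.22; W sinα = 22.5
Σc'Δl = 129.9 kN/m; ΣN' = 320.0 kN/m; ΣW sinα = 116.1 kN/m
Resisting = 129.9 + 320.0·tan27.2° = 129.9 + 164.5 = 294.4 kN/m
FS = 294.4 / 116.1 = 2.535

FS = 2.54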